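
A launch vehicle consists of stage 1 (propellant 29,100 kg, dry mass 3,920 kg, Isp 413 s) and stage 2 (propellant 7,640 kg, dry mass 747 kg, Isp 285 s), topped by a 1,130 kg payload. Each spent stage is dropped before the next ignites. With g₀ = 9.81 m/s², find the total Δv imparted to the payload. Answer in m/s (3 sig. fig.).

Δv ≈ 9210 m/s

Ignition mass of stage 1 = 29,100+3,920 + 7,640+747 + 1,130 = 42,537 kg.
Stage 1: m₀ = 42,537 kg, m_f = 42,537 − 29,100 = 13,437 kg; Δv = 413×9.81×ln(3.166) = 4051.5×1.1524 ≈ 4669 m/s.
Stage 2: m₀ = 9,517 kg, m_f = 9,517 − 7,640 = 1,877 kg; Δv = 285×9.81×ln(5.07) = 2795.9×1.6234 ≈ 4539 m/s.
Total Δv = 4669 + 4539 = 9208 m/s.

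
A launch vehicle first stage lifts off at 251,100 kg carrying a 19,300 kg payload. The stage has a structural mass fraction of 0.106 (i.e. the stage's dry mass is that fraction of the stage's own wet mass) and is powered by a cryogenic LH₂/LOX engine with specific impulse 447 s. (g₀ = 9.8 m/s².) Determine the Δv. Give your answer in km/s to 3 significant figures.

Δv ≈ 7.64 km/s

Stage wet mass = m₀ − payload = 251,100 − 19,300 = 231,800 kg.
Stage dry mass = ε × stage wet mass = 0.106 × 231,800 = 24,570.8 kg.
Burnout mass m_f = stage dry + payload = 24,570.8 + 19,300 = 43,870.8 kg.
v_e = Isp · g₀ = 447 × 9.8 = 4380.6 m/s.
Δv = v_e · ln(251,100/43,870.8) = 4380.6 × ln(5.724) = 4380.6 × 1.7446 ≈ 7642 m/s.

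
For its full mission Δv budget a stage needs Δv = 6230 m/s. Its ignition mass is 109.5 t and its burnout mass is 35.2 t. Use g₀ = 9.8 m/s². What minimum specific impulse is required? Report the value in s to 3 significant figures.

Isp ≈ 560 s

ln(m₀/m_f) = ln(109500/35200) = ln(3.111) = 1.1349.
v_e = Δv / ln(m₀/m_f) = 6230 / 1.1349 = 5489.6 m/s.
Isp = v_e / g₀ = 5489.6 / 9.8 = 560.2 s.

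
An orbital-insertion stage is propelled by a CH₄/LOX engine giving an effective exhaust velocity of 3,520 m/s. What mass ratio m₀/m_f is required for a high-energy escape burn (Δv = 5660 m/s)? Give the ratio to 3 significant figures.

m₀/m_f = exp(Δv / v_e) = exp(5660 / 3520.0) = exp(1.6080) = 4.9926.

mass ratio ≈ 4.99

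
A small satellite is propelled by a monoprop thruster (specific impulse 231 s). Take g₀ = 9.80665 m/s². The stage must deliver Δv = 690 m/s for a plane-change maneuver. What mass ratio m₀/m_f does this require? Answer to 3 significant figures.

v_e = Isp · g₀ = 231 × 9.80665 = 2265.3 m/s.
Using Δv = v_e ln(m₀/m_f): m₀/m_f = exp(Δv / v_e) = exp(690 / 2265.3) = exp(0.3046) = 1.3561.

mass ratio ≈ 1.36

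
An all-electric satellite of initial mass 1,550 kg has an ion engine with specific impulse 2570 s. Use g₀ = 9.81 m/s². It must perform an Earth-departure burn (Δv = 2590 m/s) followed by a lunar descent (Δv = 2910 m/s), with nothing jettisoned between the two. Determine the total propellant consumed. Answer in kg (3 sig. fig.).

v_e = Isp · g₀ = 2570 × 9.81 = 25211.7 m/s.
After the first burn: m = 1550 × exp(−2590/25211.7) = 1550 × 0.90237 = 1,398.67 kg.
After the second burn: m = 1,398.67 × exp(−2910/25211.7) = 1,398.67 × 0.89099 = 1,246.2 kg.
Total propellant = m₀ − m_final = 1550 − 1,246.2 = 303.8 kg.

total propellant consumed ≈ 304 kg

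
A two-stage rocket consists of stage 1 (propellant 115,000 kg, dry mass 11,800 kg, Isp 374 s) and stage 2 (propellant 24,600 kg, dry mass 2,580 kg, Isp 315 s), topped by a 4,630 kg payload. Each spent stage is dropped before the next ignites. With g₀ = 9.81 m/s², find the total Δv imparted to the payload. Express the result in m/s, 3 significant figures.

Δv ≈ 9320 m/s

Ignition mass of stage 1 = 115,000+11,800 + 24,600+2,580 + 4,630 = 158,610 kg.
Stage 1: m₀ = 158,610 kg, m_f = 158,610 − 115,000 = 43,610 kg; Δv = 374×9.81×ln(3.637) = 3668.9×1.2912 ≈ 4737 m/s.
Stage 2: m₀ = 31,810 kg, m_f = 31,810 − 24,600 = 7,210 kg; Δv = 315×9.81×ln(4.412) = 3090.2×1.4843 ≈ 4587 m/s.
Total Δv = 4737 + 4587 = 9324 m/s.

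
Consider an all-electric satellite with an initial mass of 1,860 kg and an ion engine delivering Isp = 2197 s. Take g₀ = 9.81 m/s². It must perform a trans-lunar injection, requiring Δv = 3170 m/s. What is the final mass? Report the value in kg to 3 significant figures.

v_e = Isp · g₀ = 2197 × 9.81 = 21552.6 m/s.
m₀/m_f = exp(Δv / v_e) = exp(3170 / 21552.6) = exp(0.1471) = 1.1584.
m_f = m₀ / 1.1584 = 1,860 / 1.1584 = 1,605.66 kg.

final mass ≈ 1610 kg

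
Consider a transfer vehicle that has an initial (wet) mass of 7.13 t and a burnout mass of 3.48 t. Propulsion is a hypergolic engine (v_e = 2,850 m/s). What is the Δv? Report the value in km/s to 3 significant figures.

Δv ≈ 2.04 km/s

Δv = v_e · ln(m₀/m_f) = 2850.0 × ln(2.049) = 2850.0 × 0.7173 ≈ 2044.2 m/s.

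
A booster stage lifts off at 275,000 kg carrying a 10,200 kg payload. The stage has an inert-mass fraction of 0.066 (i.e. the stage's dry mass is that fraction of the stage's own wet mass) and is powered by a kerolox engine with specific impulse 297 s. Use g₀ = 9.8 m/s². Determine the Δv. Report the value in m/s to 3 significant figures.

Stage wet mass = m₀ − payload = 275,000 − 10,200 = 264,800 kg.
Stage dry mass = ε × stage wet mass = 0.066 × 264,800 = 17,476.8 kg.
Burnout mass m_f = stage dry + payload = 17,476.8 + 10,200 = 27,676.8 kg.
v_e = Isp · g₀ = 297 × 9.8 = 2910.6 m/s.
Rocket equation: Δv = v_e · ln(275,000/27,676.8) = 2910.6 × ln(9.936) = 2910.6 × 2.2962 ≈ 6683 m/s.

Δv ≈ 6680 m/s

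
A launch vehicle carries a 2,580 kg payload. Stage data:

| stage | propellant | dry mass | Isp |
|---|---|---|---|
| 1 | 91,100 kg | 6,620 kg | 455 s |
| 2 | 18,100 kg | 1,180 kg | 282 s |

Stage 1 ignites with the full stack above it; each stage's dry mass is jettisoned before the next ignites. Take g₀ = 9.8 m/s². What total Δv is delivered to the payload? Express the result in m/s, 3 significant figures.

Δv ≈ 11300 m/s

Ignition mass of stage 1 = 91,100+6,620 + 18,100+1,180 + 2,580 = 119,580 kg.
Stage 1: m₀ = 119,580 kg, m_f = 119,580 − 91,100 = 28,480 kg; Δv = 455×9.8×ln(4.199) = 4459.0×1.4348 ≈ 6398 m/s.
Stage 2: m₀ = 21,860 kg, m_f = 21,860 − 18,100 = 3,760 kg; Δv = 282×9.8×ln(5.814) = 2763.6×1.7602 ≈ 4865 m/s.
Total Δv = 6398 + 4865 = 11263 m/s.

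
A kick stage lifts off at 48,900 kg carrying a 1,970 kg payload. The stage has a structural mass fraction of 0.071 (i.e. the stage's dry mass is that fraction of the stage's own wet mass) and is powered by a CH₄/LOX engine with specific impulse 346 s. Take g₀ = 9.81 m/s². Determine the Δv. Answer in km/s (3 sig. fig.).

Δv ≈ 7.54 km/s

Stage wet mass = m₀ − payload = 48,900 − 1,970 = 46,930 kg.
Stage dry mass = ε × stage wet mass = 0.071 × 46,930 = 3,332.03 kg.
Burnout mass m_f = stage dry + payload = 3,332.03 + 1,970 = 5,302.03 kg.
v_e = Isp · g₀ = 346 × 9.81 = 3394.3 m/s.
From the ideal rocket equation, Δv = v_e · ln(48,900/5,302.03) = 3394.3 × ln(9.223) = 3394.3 × 2.2217 ≈ 7541 m/s.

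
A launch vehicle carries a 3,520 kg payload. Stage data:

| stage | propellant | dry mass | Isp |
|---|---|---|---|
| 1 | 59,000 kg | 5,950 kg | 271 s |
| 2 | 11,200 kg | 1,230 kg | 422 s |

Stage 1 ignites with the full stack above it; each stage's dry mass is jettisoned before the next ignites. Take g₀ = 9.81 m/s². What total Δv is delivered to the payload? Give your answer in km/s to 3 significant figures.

Ignition mass of stage 1 = 59,000+5,950 + 11,200+1,230 + 3,520 = 80,900 kg.
Stage 1: m₀ = 80,900 kg, m_f = 80,900 − 59,000 = 21,900 kg; Δv = 271×9.81×ln(3.694) = 2658.5×1.3067 ≈ 3474 m/s.
Stage 2: m₀ = 15,950 kg, m_f = 15,950 − 11,200 = 4,750 kg; Δv = 422×9.81×ln(3.358) = 4139.8×1.2113 ≈ 5015 m/s.
Total Δv = 3474 + 5015 = 8489 m/s.

Δv ≈ 8.49 km/s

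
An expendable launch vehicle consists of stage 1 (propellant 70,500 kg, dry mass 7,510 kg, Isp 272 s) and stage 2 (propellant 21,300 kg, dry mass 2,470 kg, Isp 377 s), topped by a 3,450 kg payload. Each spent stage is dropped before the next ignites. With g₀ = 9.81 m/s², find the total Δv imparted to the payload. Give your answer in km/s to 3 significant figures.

Δv ≈ 8.60 km/s

Ignition mass of stage 1 = 70,500+7,510 + 21,300+2,470 + 3,450 = 105,230 kg.
Stage 1: m₀ = 105,230 kg, m_f = 105,230 − 70,500 = 34,730 kg; Δv = 272×9.81×ln(3.03) = 2668.3×1.1085 ≈ 2958 m/s.
Stage 2: m₀ = 27,220 kg, m_f = 27,220 − 21,300 = 5,920 kg; Δv = 377×9.81×ln(4.598) = 3698.4×1.5256 ≈ 5642 m/s.
Total Δv = 2958 + 5642 = 8600 m/s.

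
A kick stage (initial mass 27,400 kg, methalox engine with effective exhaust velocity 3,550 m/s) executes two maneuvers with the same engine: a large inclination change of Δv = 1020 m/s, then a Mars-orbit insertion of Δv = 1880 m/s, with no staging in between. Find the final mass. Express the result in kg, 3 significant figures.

final mass ≈ 12100 kg

After the first burn: m = 27400 × exp(−1020/3550.0) = 27400 × 0.75027 = 20,557.4 kg.
After the second burn: m = 20,557.4 × exp(−1880/3550.0) = 20,557.4 × 0.58885 = 12,105.2 kg.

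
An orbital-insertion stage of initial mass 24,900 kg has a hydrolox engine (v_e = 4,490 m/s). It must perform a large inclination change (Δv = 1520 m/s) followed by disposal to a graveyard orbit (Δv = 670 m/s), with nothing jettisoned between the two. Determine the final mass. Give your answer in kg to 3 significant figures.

final mass ≈ 15300 kg

After the first burn: m = 24900 × exp(−1520/4490.0) = 24900 × 0.71282 = 17,749.2 kg.
After the second burn: m = 17,749.2 × exp(−670/4490.0) = 17,749.2 × 0.86138 = 15,288.8 kg.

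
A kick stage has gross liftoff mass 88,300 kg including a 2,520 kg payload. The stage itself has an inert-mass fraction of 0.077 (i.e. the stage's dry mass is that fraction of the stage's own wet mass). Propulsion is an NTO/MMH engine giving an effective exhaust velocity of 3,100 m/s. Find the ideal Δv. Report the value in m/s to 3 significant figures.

Stage wet mass = m₀ − payload = 88,300 − 2,520 = 85,780 kg.
Stage dry mass = ε × stage wet mass = 0.077 × 85,780 = 6,605.06 kg.
Burnout mass m_f = stage dry + payload = 6,605.06 + 2,520 = 9,125.06 kg.
Δv = v_e · ln(88,300/9,125.06) = 3100.0 × ln(9.677) = 3100.0 × 2.2697 ≈ 7036 m/s.

Δv ≈ 7040 m/s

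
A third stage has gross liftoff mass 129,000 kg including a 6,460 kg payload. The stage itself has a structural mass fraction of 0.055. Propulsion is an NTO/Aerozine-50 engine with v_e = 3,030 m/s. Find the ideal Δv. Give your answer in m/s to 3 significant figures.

Δv ≈ 6910 m/s

Stage wet mass = m₀ − payload = 129,000 − 6,460 = 122,540 kg.
Stage dry mass = ε × stage wet mass = 0.055 × 122,540 = 6,739.7 kg.
Burnout mass m_f = stage dry + payload = 6,739.7 + 6,460 = 13,199.7 kg.
Δv = v_e · ln(129,000/13,199.7) = 3030.0 × ln(9.773) = 3030.0 × 2.2796 ≈ 6907 m/s.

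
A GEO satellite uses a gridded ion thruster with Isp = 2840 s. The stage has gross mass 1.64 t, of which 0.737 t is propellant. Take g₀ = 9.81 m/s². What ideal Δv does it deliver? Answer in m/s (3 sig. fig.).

v_e = Isp · g₀ = 2840 × 9.81 = 27860.4 m/s.
m_f = m₀ − m_prop = 1.64 − 0.737 = 0.903 t.
From the ideal rocket equation, Δv = v_e · ln(m₀/m_f) = 27860.4 × ln(1.816) = 27860.4 × 0.5967 ≈ 16625.1 m/s.

Δv ≈ 16600 m/s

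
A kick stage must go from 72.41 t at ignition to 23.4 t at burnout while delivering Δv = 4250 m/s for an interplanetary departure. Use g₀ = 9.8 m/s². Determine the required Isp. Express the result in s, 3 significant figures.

Isp ≈ 384 s

ln(m₀/m_f) = ln(72410/23400) = ln(3.094) = 1.1296.
By the Tsiolkovsky rocket equation, v_e = Δv / ln(m₀/m_f) = 4250 / 1.1296 = 3762.4 m/s.
Isp = v_e / g₀ = 3762.4 / 9.8 = 383.9 s.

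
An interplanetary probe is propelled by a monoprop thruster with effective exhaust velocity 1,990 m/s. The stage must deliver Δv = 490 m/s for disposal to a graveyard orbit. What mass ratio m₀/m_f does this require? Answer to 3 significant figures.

mass ratio ≈ 1.28

Rocket equation: m₀/m_f = exp(Δv / v_e) = exp(490 / 1990.0) = exp(0.2462) = 1.2792.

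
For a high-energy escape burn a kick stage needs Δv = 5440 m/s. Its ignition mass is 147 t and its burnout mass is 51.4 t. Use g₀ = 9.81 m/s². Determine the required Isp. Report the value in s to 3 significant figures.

ln(m₀/m_f) = ln(147000/51400) = ln(2.86) = 1.0508.
v_e = Δv / ln(m₀/m_f) = 5440 / 1.0508 = 5177.0 m/s.
Isp = v_e / g₀ = 5177.0 / 9.81 = 527.7 s.

Isp ≈ 528 s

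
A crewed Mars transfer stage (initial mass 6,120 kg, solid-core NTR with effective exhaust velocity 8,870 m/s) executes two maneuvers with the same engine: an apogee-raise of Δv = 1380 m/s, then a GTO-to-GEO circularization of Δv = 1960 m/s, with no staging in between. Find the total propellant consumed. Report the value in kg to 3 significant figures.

After the first burn: m = 6120 × exp(−1380/8870.0) = 6120 × 0.85592 = 5,238.23 kg.
After the second burn: m = 5,238.23 × exp(−1960/8870.0) = 5,238.23 × 0.80174 = 4,199.7 kg.
Total propellant = m₀ − m_final = 6120 − 4,199.7 = 1,920.3 kg.

total propellant consumed ≈ 1920 kg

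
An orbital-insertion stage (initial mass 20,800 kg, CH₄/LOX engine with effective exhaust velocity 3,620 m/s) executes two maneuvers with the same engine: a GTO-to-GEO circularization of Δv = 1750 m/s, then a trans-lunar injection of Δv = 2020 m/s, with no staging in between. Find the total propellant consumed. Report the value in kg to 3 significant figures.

After the first burn: m = 20800 × exp(−1750/3620.0) = 20800 × 0.61667 = 12,826.7 kg.
After the second burn: m = 12,826.7 × exp(−2020/3620.0) = 12,826.7 × 0.57235 = 7,341.36 kg.
Total propellant = m₀ − m_final = 20800 − 7,341.36 = 13,458.64 kg.

total propellant consumed ≈ 13500 kg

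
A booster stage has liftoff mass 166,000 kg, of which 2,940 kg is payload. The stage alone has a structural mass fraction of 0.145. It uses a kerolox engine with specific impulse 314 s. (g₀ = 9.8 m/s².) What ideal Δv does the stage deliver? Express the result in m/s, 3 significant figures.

Δv ≈ 5640 m/s

Stage wet mass = m₀ − payload = 166,000 − 2,940 = 163,060 kg.
Stage dry mass = ε × stage wet mass = 0.145 × 163,060 = 23,643.7 kg.
Burnout mass m_f = stage dry + payload = 23,643.7 + 2,940 = 26,583.7 kg.
v_e = Isp · g₀ = 314 × 9.8 = 3077.2 m/s.
Δv = v_e · ln(166,000/26,583.7) = 3077.2 × ln(6.244) = 3077.2 × 1.8317 ≈ 5636 m/s.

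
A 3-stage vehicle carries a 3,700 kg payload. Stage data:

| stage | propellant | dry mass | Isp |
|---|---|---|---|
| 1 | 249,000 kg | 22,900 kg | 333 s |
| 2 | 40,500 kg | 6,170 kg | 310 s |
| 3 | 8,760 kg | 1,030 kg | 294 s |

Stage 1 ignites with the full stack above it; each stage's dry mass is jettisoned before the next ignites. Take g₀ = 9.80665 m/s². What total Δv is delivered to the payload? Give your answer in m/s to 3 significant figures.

Δv ≈ 10900 m/s

Ignition mass of stage 1 = 249,000+22,900 + 40,500+6,170 + 8,760+1,030 + 3,700 = 332,060 kg.
Stage 1: m₀ = 332,060 kg, m_f = 332,060 − 249,000 = 83,060 kg; Δv = 333×9.80665×ln(3.998) = 3265.6×1.3858 ≈ 4525 m/s.
Stage 2: m₀ = 60,160 kg, m_f = 60,160 − 40,500 = 19,660 kg; Δv = 310×9.80665×ln(3.06) = 3040.1×1.1184 ≈ 3400 m/s.
Stage 3: m₀ = 13,490 kg, m_f = 13,490 − 8,760 = 4,730 kg; Δv = 294×9.80665×ln(2.852) = 2883.2×1.0480 ≈ 3022 m/s.
Total Δv = 4525 + 3400 + 3022 = 10947 m/s.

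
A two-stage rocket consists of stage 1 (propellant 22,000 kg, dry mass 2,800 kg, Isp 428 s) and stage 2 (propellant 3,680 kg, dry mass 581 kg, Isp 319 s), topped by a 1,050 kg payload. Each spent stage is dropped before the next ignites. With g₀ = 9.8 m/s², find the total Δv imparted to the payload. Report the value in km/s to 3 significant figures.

Δv ≈ 9.19 km/s

Ignition mass of stage 1 = 22,000+2,800 + 3,680+581 + 1,050 = 30,111 kg.
Stage 1: m₀ = 30,111 kg, m_f = 30,111 − 22,000 = 8,111 kg; Δv = 428×9.8×ln(3.712) = 4194.4×1.3117 ≈ 5502 m/s.
Stage 2: m₀ = 5,311 kg, m_f = 5,311 − 3,680 = 1,631 kg; Δv = 319×9.8×ln(3.256) = 3126.2×1.1806 ≈ 3691 m/s.
Total Δv = 5502 + 3691 = 9193 m/s.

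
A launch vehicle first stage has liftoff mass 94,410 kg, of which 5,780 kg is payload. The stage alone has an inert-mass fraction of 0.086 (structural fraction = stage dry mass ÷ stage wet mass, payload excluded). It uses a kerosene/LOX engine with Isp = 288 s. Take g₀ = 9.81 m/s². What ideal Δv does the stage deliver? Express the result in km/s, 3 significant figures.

Stage wet mass = m₀ − payload = 94,410 − 5,780 = 88,630 kg.
Stage dry mass = ε × stage wet mass = 0.086 × 88,630 = 7,622.18 kg.
Burnout mass m_f = stage dry + payload = 7,622.18 + 5,780 = 13,402.18 kg.
v_e = Isp · g₀ = 288 × 9.81 = 2825.3 m/s.
Δv = v_e · ln(94,410/13,402.18) = 2825.3 × ln(7.044) = 2825.3 × 1.9522 ≈ 5516 m/s.

Δv ≈ 5.52 km/s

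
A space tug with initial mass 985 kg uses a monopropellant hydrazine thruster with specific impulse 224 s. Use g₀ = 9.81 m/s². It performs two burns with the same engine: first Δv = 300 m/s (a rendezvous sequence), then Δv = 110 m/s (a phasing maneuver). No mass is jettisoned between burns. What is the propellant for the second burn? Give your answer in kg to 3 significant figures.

v_e = Isp · g₀ = 224 × 9.81 = 2197.4 m/s.
After the first burn: m = 985 × exp(−300/2197.4) = 985 × 0.87239 = 859.304 kg.
After the second burn: m = 859.304 × exp(−110/2197.4) = 859.304 × 0.95117 = 817.344 kg.
Second-burn propellant = 859.304 − 817.344 = 41.96 kg.

propellant for the second burn ≈ 42.0 kg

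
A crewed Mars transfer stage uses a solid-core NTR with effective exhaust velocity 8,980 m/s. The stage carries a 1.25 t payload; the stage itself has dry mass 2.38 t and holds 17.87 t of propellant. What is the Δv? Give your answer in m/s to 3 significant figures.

m₀ = payload + dry + propellant = 1.25 + 2.38 + 17.87 = 21.5 t.
m_f = payload + dry = 1.25 + 2.38 = 3.63 t.
By the Tsiolkovsky rocket equation, Δv = v_e · ln(m₀/m_f) = 8980.0 × ln(5.923) = 8980.0 × 1.7788 ≈ 15973.8 m/s.

Δv ≈ 16000 m/s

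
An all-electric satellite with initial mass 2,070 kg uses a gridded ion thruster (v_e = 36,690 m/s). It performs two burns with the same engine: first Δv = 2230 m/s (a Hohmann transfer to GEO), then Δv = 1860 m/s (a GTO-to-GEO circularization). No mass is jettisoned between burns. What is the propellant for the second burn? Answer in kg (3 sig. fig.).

propellant for the second burn ≈ 96.3 kg

After the first burn: m = 2070 × exp(−2230/36690.0) = 2070 × 0.94103 = 1,947.93 kg.
After the second burn: m = 1,947.93 × exp(−1860/36690.0) = 1,947.93 × 0.95057 = 1,851.64 kg.
Second-burn propellant = 1,947.93 − 1,851.64 = 96.29 kg.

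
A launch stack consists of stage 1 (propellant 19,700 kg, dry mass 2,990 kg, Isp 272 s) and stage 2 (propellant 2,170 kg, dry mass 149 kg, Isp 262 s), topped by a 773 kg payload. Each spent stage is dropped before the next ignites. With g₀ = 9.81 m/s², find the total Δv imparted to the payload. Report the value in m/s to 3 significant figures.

Ignition mass of stage 1 = 19,700+2,990 + 2,170+149 + 773 = 25,782 kg.
Stage 1: m₀ = 25,782 kg, m_f = 25,782 − 19,700 = 6,082 kg; Δv = 272×9.81×ln(4.239) = 2668.3×1.4443 ≈ 3854 m/s.
Stage 2: m₀ = 3,092 kg, m_f = 3,092 − 2,170 = 922 kg; Δv = 262×9.81×ln(3.354) = 2570.2×1.2100 ≈ 3110 m/s.
Total Δv = 3854 + 3110 = 6964 m/s.

Δv ≈ 6960 m/s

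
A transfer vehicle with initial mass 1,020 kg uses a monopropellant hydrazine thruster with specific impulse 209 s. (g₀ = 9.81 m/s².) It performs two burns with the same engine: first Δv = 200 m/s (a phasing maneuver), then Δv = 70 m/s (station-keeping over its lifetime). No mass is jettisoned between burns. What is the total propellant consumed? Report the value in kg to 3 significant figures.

v_e = Isp · g₀ = 209 × 9.81 = 2050.3 m/s.
After the first burn: m = 1020 × exp(−200/2050.3) = 1020 × 0.90706 = 925.201 kg.
After the second burn: m = 925.201 × exp(−70/2050.3) = 925.201 × 0.96643 = 894.142 kg.
Total propellant = m₀ − m_final = 1020 − 894.142 = 125.858 kg.

total propellant consumed ≈ 126 kg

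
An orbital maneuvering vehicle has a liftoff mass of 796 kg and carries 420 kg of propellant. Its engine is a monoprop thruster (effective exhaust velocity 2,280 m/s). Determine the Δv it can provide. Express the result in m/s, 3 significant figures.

Δv ≈ 1710 m/s

m_f = m₀ − m_prop = 796 − 420 = 376 kg.
Rocket equation: Δv = v_e · ln(m₀/m_f) = 2280.0 × ln(2.117) = 2280.0 × 0.7500 ≈ 1710.0 m/s.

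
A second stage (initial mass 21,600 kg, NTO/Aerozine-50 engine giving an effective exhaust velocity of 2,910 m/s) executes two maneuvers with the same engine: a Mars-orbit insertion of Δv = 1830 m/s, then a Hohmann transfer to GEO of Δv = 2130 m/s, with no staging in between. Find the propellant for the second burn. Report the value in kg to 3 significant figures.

propellant for the second burn ≈ 5980 kg

After the first burn: m = 21600 × exp(−1830/2910.0) = 21600 × 0.53320 = 11,517.1 kg.
After the second burn: m = 11,517.1 × exp(−2130/2910.0) = 11,517.1 × 0.48097 = 5,539.38 kg.
Second-burn propellant = 11,517.1 − 5,539.38 = 5,977.72 kg.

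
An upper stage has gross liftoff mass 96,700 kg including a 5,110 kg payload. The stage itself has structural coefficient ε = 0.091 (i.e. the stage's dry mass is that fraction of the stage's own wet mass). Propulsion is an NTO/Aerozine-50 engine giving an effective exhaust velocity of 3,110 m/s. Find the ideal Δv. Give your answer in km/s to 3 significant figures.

Δv ≈ 6.14 km/s

Stage wet mass = m₀ − payload = 96,700 − 5,110 = 91,590 kg.
Stage dry mass = ε × stage wet mass = 0.091 × 91,590 = 8,334.69 kg.
Burnout mass m_f = stage dry + payload = 8,334.69 + 5,110 = 13,444.69 kg.
Δv = v_e · ln(96,700/13,444.69) = 3110.0 × ln(7.192) = 3110.0 × 1.9730 ≈ 6136 m/s.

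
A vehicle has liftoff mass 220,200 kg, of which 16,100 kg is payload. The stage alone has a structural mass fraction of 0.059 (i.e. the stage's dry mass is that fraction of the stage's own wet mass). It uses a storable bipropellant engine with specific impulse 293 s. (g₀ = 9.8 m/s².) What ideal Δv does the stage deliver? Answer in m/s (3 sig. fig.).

Δv ≈ 5910 m/s

Stage wet mass = m₀ − payload = 220,200 − 16,100 = 204,100 kg.
Stage dry mass = ε × stage wet mass = 0.059 × 204,100 = 12,041.9 kg.
Burnout mass m_f = stage dry + payload = 12,041.9 + 16,100 = 28,141.9 kg.
v_e = Isp · g₀ = 293 × 9.8 = 2871.4 m/s.
Δv = v_e · ln(220,200/28,141.9) = 2871.4 × ln(7.825) = 2871.4 × 2.0573 ≈ 5907 m/s.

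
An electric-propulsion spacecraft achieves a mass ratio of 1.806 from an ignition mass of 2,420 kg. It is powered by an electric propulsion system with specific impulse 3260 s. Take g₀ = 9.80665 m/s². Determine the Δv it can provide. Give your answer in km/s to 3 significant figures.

v_e = Isp · g₀ = 3260 × 9.80665 = 31969.7 m/s.
Δv = v_e · ln(1.806) = 31969.7 × 0.5911 ≈ 18897.7 m/s.

Δv ≈ 18.9 km/s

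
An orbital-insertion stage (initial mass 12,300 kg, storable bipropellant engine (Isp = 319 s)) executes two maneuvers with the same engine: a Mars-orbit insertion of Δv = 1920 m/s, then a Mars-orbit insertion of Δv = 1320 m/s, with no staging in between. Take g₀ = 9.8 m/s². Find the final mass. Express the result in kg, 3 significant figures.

final mass ≈ 4360 kg

v_e = Isp · g₀ = 319 × 9.8 = 3126.2 m/s.
After the first burn: m = 12300 × exp(−1920/3126.2) = 12300 × 0.54109 = 6,655.41 kg.
After the second burn: m = 6,655.41 × exp(−1320/3126.2) = 6,655.41 × 0.65558 = 4,363.15 kg.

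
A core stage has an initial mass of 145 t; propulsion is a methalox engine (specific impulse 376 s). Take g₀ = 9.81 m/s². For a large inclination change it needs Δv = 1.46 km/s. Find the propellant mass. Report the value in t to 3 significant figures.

v_e = Isp · g₀ = 376 × 9.81 = 3688.6 m/s.
m₀/m_f = exp(Δv / v_e) = exp(1460 / 3688.6) = exp(0.3958) = 1.4856.
m_f = 145 / 1.4856 = 97.6037 t, so propellant = m₀ − m_f = 145 − 97.6037 = 47.3963 t.

propellant mass ≈ 47.4 t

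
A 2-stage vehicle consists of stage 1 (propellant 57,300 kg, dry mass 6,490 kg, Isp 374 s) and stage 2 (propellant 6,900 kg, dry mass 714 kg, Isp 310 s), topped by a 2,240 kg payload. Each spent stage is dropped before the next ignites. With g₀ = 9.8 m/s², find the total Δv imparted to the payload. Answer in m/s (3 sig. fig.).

Δv ≈ 9180 m/s

Ignition mass of stage 1 = 57,300+6,490 + 6,900+714 + 2,240 = 73,644 kg.
Stage 1: m₀ = 73,644 kg, m_f = 73,644 − 57,300 = 16,344 kg; Δv = 374×9.8×ln(4.506) = 3665.2×1.5054 ≈ 5518 m/s.
Stage 2: m₀ = 9,854 kg, m_f = 9,854 − 6,900 = 2,954 kg; Δv = 310×9.8×ln(3.336) = 3038.0×1.2047 ≈ 3660 m/s.
Total Δv = 5518 + 3660 = 9178 m/s.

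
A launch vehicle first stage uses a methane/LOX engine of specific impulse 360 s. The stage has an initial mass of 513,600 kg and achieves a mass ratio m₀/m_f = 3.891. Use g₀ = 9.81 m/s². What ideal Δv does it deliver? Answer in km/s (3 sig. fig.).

v_e = Isp · g₀ = 360 × 9.81 = 3531.6 m/s.
By the Tsiolkovsky rocket equation, Δv = v_e · ln(3.891) = 3531.6 × 1.3587 ≈ 4798.3 m/s.

Δv ≈ 4.80 km/s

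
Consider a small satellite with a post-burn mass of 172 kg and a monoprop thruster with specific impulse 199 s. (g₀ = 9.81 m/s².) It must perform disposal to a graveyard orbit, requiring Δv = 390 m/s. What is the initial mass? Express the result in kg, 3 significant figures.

v_e = Isp · g₀ = 199 × 9.81 = 1952.2 m/s.
Rocket equation: m₀/m_f = exp(Δv / v_e) = exp(390 / 1952.2) = exp(0.1998) = 1.2211.
m₀ = m_f × 1.2211 = 172 × 1.2211 = 210.029 kg.

initial mass ≈ 210 kg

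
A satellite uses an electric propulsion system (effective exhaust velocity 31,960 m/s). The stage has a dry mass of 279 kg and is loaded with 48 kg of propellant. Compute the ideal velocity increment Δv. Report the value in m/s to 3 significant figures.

Δv ≈ 5070 m/s

m₀ = m_dry + m_prop = 279 + 48 = 327 kg.
Δv = v_e · ln(m₀/m_f) = 31960.0 × ln(1.172) = 31960.0 × 0.1587 ≈ 5073.6 m/s.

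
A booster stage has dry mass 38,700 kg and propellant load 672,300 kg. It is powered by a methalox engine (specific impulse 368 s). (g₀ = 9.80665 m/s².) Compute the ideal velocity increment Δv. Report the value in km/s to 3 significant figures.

v_e = Isp · g₀ = 368 × 9.80665 = 3608.8 m/s.
m₀ = m_dry + m_prop = 38,700 + 672,300 = 711,000 kg.
Using Δv = v_e ln(m₀/m_f): Δv = v_e · ln(m₀/m_f) = 3608.8 × ln(18.37) = 3608.8 × 2.9108 ≈ 10504.8 m/s.

Δv ≈ 10.5 km/s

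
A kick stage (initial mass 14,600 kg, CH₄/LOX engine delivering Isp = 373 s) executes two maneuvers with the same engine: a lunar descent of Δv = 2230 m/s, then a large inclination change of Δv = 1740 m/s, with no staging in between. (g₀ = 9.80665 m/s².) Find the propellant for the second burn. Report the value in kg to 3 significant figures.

propellant for the second burn ≈ 3000 kg

v_e = Isp · g₀ = 373 × 9.80665 = 3657.9 m/s.
After the first burn: m = 14600 × exp(−2230/3657.9) = 14600 × 0.54355 = 7,935.83 kg.
After the second burn: m = 7,935.83 × exp(−1740/3657.9) = 7,935.83 × 0.62146 = 4,931.8 kg.
Second-burn propellant = 7,935.83 − 4,931.8 = 3,004.03 kg.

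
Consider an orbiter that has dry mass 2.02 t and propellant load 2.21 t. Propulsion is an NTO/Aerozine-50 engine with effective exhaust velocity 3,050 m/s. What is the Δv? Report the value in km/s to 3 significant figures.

Δv ≈ 2.25 km/s

m₀ = m_dry + m_prop = 2.02 + 2.21 = 4.23 t.
By the Tsiolkovsky rocket equation, Δv = v_e · ln(m₀/m_f) = 3050.0 × ln(2.094) = 3050.0 × 0.7391 ≈ 2254.3 m/s.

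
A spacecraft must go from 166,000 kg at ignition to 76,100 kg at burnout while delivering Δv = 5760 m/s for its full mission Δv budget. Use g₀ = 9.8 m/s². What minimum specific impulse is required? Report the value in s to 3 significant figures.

Isp ≈ 754 s

ln(m₀/m_f) = ln(166000/76100) = ln(2.181) = 0.7799.
By the Tsiolkovsky rocket equation, v_e = Δv / ln(m₀/m_f) = 5760 / 0.7799 = 7385.2 m/s.
Isp = v_e / g₀ = 7385.2 / 9.8 = 753.6 s.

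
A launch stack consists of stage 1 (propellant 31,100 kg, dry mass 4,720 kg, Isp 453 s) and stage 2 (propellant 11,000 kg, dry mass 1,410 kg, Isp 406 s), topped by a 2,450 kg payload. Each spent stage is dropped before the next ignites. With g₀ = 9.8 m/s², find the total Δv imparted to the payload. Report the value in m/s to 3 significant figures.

Δv ≈ 9590 m/s

Ignition mass of stage 1 = 31,100+4,720 + 11,000+1,410 + 2,450 = 50,680 kg.
Stage 1: m₀ = 50,680 kg, m_f = 50,680 − 31,100 = 19,580 kg; Δv = 453×9.8×ln(2.588) = 4439.4×0.9510 ≈ 4222 m/s.
Stage 2: m₀ = 14,860 kg, m_f = 14,860 − 11,000 = 3,860 kg; Δv = 406×9.8×ln(3.85) = 3978.8×1.3480 ≈ 5363 m/s.
Total Δv = 4222 + 5363 = 9585 m/s.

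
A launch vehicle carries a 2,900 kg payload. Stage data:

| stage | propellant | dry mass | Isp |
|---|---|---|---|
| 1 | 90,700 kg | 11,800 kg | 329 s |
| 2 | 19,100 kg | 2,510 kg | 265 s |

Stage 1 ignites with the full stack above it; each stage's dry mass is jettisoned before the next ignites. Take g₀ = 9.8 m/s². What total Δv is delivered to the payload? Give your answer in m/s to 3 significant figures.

Ignition mass of stage 1 = 90,700+11,800 + 19,100+2,510 + 2,900 = 127,010 kg.
Stage 1: m₀ = 127,010 kg, m_f = 127,010 − 90,700 = 36,310 kg; Δv = 329×9.8×ln(3.498) = 3224.2×1.2522 ≈ 4037 m/s.
Stage 2: m₀ = 24,510 kg, m_f = 24,510 − 19,100 = 5,410 kg; Δv = 265×9.8×ln(4.53) = 2597.0×1.5108 ≈ 3924 m/s.
Total Δv = 4037 + 3924 = 7961 m/s.

Δv ≈ 7960 m/s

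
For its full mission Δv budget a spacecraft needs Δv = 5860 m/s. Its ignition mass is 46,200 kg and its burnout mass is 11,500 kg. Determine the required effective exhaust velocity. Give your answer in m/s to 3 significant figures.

ln(m₀/m_f) = ln(46200/11500) = ln(4.017) = 1.3906.
v_e = Δv / ln(m₀/m_f) = 5860 / 1.3906 = 4213.9 m/s.

v_e ≈ 4210 m/s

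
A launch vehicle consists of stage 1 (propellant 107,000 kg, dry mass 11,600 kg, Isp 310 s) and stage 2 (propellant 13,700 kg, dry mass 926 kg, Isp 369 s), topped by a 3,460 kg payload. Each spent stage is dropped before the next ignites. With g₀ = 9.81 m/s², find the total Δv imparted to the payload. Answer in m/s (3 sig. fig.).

Ignition mass of stage 1 = 107,000+11,600 + 13,700+926 + 3,460 = 136,686 kg.
Stage 1: m₀ = 136,686 kg, m_f = 136,686 − 107,000 = 29,686 kg; Δv = 310×9.81×ln(4.604) = 3041.1×1.5270 ≈ 4644 m/s.
Stage 2: m₀ = 18,086 kg, m_f = 18,086 − 13,700 = 4,386 kg; Δv = 369×9.81×ln(4.124) = 3619.9×1.4167 ≈ 5128 m/s.
Total Δv = 4644 + 5128 = 9772 m/s.

Δv ≈ 9770 m/s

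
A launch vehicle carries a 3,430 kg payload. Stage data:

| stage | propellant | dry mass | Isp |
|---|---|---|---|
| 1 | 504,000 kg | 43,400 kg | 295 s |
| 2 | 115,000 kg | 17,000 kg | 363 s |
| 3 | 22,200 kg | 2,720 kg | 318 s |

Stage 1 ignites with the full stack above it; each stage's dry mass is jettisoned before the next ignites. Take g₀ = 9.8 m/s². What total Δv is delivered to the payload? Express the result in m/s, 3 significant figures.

Δv ≈ 12900 m/s

Ignition mass of stage 1 = 504,000+43,400 + 115,000+17,000 + 22,200+2,720 + 3,430 = 707,750 kg.
Stage 1: m₀ = 707,750 kg, m_f = 707,750 − 504,000 = 203,750 kg; Δv = 295×9.8×ln(3.474) = 2891.0×1.2452 ≈ 3600 m/s.
Stage 2: m₀ = 160,350 kg, m_f = 160,350 − 115,000 = 45,350 kg; Δv = 363×9.8×ln(3.536) = 3557.4×1.2629 ≈ 4493 m/s.
Stage 3: m₀ = 28,350 kg, m_f = 28,350 − 22,200 = 6,150 kg; Δv = 318×9.8×ln(4.61) = 3116.4×1.5282 ≈ 4762 m/s.
Total Δv = 3600 + 4493 + 4762 = 12855 m/s.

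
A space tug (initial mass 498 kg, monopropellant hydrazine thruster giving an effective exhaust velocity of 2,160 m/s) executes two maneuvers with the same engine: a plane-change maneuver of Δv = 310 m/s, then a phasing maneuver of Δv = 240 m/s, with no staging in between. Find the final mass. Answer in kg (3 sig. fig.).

After the first burn: m = 498 × exp(−310/2160.0) = 498 × 0.86630 = 431.417 kg.
After the second burn: m = 431.417 × exp(−240/2160.0) = 431.417 × 0.89484 = 386.049 kg.

final mass ≈ 386 kg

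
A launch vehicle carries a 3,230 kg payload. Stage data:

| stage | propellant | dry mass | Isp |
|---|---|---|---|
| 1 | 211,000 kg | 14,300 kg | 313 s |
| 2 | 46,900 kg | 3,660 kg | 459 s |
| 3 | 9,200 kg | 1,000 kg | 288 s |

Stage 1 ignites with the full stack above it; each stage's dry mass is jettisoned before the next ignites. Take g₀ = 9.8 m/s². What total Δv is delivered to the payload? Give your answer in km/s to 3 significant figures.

Δv ≈ 13.2 km/s

Ignition mass of stage 1 = 211,000+14,300 + 46,900+3,660 + 9,200+1,000 + 3,230 = 289,290 kg.
Stage 1: m₀ = 289,290 kg, m_f = 289,290 − 211,000 = 78,290 kg; Δv = 313×9.8×ln(3.695) = 3067.4×1.3070 ≈ 4009 m/s.
Stage 2: m₀ = 63,990 kg, m_f = 63,990 − 46,900 = 17,090 kg; Δv = 459×9.8×ln(3.744) = 4498.2×1.3202 ≈ 5939 m/s.
Stage 3: m₀ = 13,430 kg, m_f = 13,430 − 9,200 = 4,230 kg; Δv = 288×9.8×ln(3.175) = 2822.4×1.1553 ≈ 3261 m/s.
Total Δv = 4009 + 5939 + 3261 = 13209 m/s.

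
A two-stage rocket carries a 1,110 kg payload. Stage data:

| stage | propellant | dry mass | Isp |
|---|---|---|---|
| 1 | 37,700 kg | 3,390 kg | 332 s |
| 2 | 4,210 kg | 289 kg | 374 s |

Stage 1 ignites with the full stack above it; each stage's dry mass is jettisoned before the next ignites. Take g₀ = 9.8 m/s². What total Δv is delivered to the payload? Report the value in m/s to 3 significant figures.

Ignition mass of stage 1 = 37,700+3,390 + 4,210+289 + 1,110 = 46,699 kg.
Stage 1: m₀ = 46,699 kg, m_f = 46,699 − 37,700 = 8,999 kg; Δv = 332×9.8×ln(5.189) = 3253.6×1.6466 ≈ 5357 m/s.
Stage 2: m₀ = 5,609 kg, m_f = 5,609 − 4,210 = 1,399 kg; Δv = 374×9.8×ln(4.009) = 3665.2×1.3886 ≈ 5090 m/s.
Total Δv = 5357 + 5090 = 10447 m/s.

Δv ≈ 10400 m/s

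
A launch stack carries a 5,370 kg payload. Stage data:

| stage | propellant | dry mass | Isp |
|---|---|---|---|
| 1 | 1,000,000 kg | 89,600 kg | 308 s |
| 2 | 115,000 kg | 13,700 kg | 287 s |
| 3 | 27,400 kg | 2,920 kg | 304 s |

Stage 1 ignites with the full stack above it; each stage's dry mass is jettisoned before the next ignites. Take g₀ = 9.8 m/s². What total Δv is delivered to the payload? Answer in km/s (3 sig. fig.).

Δv ≈ 12.6 km/s

Ignition mass of stage 1 = 1,000,000+89,600 + 115,000+13,700 + 27,400+2,920 + 5,370 = 1,253,990 kg.
Stage 1: m₀ = 1,253,990 kg, m_f = 1,253,990 − 1,000,000 = 253,990 kg; Δv = 308×9.8×ln(4.937) = 3018.4×1.5968 ≈ 4820 m/s.
Stage 2: m₀ = 164,390 kg, m_f = 164,390 − 115,000 = 49,390 kg; Δv = 287×9.8×ln(3.328) = 2812.6×1.2025 ≈ 3382 m/s.
Stage 3: m₀ = 35,690 kg, m_f = 35,690 − 27,400 = 8,290 kg; Δv = 304×9.8×ln(4.305) = 2979.2×1.4598 ≈ 4349 m/s.
Total Δv = 4820 + 3382 + 4349 = 12551 m/s.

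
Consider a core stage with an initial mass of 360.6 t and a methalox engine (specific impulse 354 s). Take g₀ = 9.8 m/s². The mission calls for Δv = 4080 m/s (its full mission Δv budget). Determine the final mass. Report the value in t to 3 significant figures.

final mass ≈ 111 t

v_e = Isp · g₀ = 354 × 9.8 = 3469.2 m/s.
By the Tsiolkovsky rocket equation, m₀/m_f = exp(Δv / v_e) = exp(4080 / 3469.2) = exp(1.1761) = 3.2416.
m_f = m₀ / 3.2416 = 360.6 / 3.2416 = 111.241 t.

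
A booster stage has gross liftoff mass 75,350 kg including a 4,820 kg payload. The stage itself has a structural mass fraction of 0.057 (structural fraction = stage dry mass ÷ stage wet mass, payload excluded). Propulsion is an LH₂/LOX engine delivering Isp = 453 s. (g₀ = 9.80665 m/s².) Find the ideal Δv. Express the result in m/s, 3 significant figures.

Stage wet mass = m₀ − payload = 75,350 − 4,820 = 70,530 kg.
Stage dry mass = ε × stage wet mass = 0.057 × 70,530 = 4,020.21 kg.
Burnout mass m_f = stage dry + payload = 4,020.21 + 4,820 = 8,840.21 kg.
v_e = Isp · g₀ = 453 × 9.80665 = 4442.4 m/s.
Δv = v_e · ln(75,350/8,840.21) = 4442.4 × ln(8.524) = 4442.4 × 2.1428 ≈ 9519 m/s.

Δv ≈ 9520 m/s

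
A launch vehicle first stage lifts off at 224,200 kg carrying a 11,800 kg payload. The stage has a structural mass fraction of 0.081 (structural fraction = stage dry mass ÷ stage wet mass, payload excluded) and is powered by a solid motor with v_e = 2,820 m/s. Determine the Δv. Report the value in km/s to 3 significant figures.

Δv ≈ 5.77 km/s

Stage wet mass = m₀ − payload = 224,200 − 11,800 = 212,400 kg.
Stage dry mass = ε × stage wet mass = 0.081 × 212,400 = 17,204.4 kg.
Burnout mass m_f = stage dry + payload = 17,204.4 + 11,800 = 29,004.4 kg.
Δv = v_e · ln(224,200/29,004.4) = 2820.0 × ln(7.73) = 2820.0 × 2.0451 ≈ 5767 m/s.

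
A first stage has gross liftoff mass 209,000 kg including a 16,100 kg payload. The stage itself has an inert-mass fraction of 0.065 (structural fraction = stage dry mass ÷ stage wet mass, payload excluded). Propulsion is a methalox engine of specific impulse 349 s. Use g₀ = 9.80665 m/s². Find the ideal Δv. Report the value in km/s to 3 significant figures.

Δv ≈ 6.80 km/s

Stage wet mass = m₀ − payload = 209,000 − 16,100 = 192,900 kg.
Stage dry mass = ε × stage wet mass = 0.065 × 192,900 = 12,538.5 kg.
Burnout mass m_f = stage dry + payload = 12,538.5 + 16,100 = 28,638.5 kg.
v_e = Isp · g₀ = 349 × 9.80665 = 3422.5 m/s.
Using Δv = v_e ln(m₀/m_f): Δv = v_e · ln(209,000/28,638.5) = 3422.5 × ln(7.298) = 3422.5 × 1.9876 ≈ 6803 m/s.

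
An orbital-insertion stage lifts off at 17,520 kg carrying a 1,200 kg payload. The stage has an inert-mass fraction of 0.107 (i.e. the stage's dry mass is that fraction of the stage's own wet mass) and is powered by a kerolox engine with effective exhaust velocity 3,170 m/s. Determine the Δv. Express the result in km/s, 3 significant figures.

Δv ≈ 5.65 km/s

Stage wet mass = m₀ − payload = 17,520 − 1,200 = 16,320 kg.
Stage dry mass = ε × stage wet mass = 0.107 × 16,320 = 1,746.24 kg.
Burnout mass m_f = stage dry + payload = 1,746.24 + 1,200 = 2,946.24 kg.
Δv = v_e · ln(17,520/2,946.24) = 3170.0 × ln(5.947) = 3170.0 × 1.7828 ≈ 5652 m/s.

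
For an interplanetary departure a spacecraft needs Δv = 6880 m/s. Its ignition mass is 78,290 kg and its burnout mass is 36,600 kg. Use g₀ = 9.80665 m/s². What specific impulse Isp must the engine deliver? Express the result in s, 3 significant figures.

Isp ≈ 923 s

ln(m₀/m_f) = ln(78290/36600) = ln(2.139) = 0.7604.
By the Tsiolkovsky rocket equation, v_e = Δv / ln(m₀/m_f) = 6880 / 0.7604 = 9048.2 m/s.
Isp = v_e / g₀ = 9048.2 / 9.80665 = 922.7 s.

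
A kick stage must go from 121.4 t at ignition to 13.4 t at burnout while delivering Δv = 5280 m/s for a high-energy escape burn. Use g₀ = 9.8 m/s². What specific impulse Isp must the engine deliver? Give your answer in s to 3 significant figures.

Isp ≈ 244 s

ln(m₀/m_f) = ln(121400/13400) = ln(9.06) = 2.2038.
Rocket equation: v_e = Δv / ln(m₀/m_f) = 5280 / 2.2038 = 2395.8 m/s.
Isp = v_e / g₀ = 2395.8 / 9.8 = 244.5 s.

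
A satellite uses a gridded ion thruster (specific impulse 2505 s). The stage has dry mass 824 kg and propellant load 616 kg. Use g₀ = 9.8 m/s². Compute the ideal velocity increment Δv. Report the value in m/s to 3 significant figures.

v_e = Isp · g₀ = 2505 × 9.8 = 24549.0 m/s.
m₀ = m_dry + m_prop = 824 + 616 = 1,440 kg.
Rocket equation: Δv = v_e · ln(m₀/m_f) = 24549.0 × ln(1.748) = 24549.0 × 0.5582 ≈ 13703.9 m/s.

Δv ≈ 13700 m/s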